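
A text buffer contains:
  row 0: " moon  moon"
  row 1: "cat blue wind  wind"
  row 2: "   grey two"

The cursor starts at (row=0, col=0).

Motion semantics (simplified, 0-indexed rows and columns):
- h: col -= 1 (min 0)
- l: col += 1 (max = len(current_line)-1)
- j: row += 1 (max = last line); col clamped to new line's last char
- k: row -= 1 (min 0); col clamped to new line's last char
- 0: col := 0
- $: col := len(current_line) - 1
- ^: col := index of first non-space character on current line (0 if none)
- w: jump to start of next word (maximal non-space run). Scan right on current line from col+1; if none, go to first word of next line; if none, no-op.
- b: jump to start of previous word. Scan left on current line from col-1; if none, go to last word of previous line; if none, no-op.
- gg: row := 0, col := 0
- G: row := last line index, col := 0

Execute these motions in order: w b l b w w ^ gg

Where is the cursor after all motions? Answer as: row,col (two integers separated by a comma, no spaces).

After 1 (w): row=0 col=1 char='m'
After 2 (b): row=0 col=1 char='m'
After 3 (l): row=0 col=2 char='o'
After 4 (b): row=0 col=1 char='m'
After 5 (w): row=0 col=7 char='m'
After 6 (w): row=1 col=0 char='c'
After 7 (^): row=1 col=0 char='c'
After 8 (gg): row=0 col=0 char='_'

Answer: 0,0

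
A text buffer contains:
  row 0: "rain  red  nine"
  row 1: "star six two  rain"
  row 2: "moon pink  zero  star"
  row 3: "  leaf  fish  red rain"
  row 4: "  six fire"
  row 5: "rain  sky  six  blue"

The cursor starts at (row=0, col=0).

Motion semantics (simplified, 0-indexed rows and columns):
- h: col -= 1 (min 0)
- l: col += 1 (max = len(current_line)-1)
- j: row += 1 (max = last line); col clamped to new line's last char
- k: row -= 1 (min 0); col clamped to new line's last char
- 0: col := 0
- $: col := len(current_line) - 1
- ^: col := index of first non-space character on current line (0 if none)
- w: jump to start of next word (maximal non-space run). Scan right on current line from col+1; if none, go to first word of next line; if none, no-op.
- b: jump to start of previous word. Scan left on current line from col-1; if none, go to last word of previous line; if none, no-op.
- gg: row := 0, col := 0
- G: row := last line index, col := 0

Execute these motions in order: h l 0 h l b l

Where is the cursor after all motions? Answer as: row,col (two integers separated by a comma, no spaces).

Answer: 0,1

Derivation:
After 1 (h): row=0 col=0 char='r'
After 2 (l): row=0 col=1 char='a'
After 3 (0): row=0 col=0 char='r'
After 4 (h): row=0 col=0 char='r'
After 5 (l): row=0 col=1 char='a'
After 6 (b): row=0 col=0 char='r'
After 7 (l): row=0 col=1 char='a'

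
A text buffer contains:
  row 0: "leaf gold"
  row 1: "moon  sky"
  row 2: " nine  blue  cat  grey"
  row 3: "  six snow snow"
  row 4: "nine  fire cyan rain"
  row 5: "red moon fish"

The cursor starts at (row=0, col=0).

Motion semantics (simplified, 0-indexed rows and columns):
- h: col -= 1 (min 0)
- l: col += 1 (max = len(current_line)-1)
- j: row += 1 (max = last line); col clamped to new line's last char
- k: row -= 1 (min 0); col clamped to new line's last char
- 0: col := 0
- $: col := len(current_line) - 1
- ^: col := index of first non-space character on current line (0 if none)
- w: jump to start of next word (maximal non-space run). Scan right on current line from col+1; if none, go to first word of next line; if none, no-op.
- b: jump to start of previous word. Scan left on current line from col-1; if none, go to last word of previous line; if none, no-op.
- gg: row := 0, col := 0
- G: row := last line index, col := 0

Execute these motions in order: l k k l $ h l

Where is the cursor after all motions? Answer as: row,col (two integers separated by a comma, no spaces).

After 1 (l): row=0 col=1 char='e'
After 2 (k): row=0 col=1 char='e'
After 3 (k): row=0 col=1 char='e'
After 4 (l): row=0 col=2 char='a'
After 5 ($): row=0 col=8 char='d'
After 6 (h): row=0 col=7 char='l'
After 7 (l): row=0 col=8 char='d'

Answer: 0,8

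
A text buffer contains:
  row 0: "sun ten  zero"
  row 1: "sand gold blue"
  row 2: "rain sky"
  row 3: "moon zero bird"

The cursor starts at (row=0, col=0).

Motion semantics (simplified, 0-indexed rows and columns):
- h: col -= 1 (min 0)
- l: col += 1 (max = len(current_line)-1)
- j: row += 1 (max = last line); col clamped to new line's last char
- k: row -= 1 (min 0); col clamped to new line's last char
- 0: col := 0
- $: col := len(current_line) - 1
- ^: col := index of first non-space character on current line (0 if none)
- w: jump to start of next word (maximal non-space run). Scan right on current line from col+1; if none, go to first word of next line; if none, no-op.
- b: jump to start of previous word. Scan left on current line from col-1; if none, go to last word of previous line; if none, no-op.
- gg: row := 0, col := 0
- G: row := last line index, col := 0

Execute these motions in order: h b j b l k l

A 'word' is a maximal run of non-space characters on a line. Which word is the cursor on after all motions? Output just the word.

After 1 (h): row=0 col=0 char='s'
After 2 (b): row=0 col=0 char='s'
After 3 (j): row=1 col=0 char='s'
After 4 (b): row=0 col=9 char='z'
After 5 (l): row=0 col=10 char='e'
After 6 (k): row=0 col=10 char='e'
After 7 (l): row=0 col=11 char='r'

Answer: zero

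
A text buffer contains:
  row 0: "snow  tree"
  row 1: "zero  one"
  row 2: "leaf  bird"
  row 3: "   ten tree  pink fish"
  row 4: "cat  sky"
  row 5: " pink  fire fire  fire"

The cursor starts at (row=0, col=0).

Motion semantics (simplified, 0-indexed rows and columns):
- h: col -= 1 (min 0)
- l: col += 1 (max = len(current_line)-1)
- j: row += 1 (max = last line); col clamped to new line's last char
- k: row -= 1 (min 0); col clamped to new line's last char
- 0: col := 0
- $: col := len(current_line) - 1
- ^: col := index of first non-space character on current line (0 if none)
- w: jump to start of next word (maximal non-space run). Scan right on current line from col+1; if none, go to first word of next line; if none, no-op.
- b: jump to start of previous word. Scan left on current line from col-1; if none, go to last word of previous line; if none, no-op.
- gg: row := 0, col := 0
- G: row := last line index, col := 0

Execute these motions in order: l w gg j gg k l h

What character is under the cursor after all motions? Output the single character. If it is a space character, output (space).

Answer: s

Derivation:
After 1 (l): row=0 col=1 char='n'
After 2 (w): row=0 col=6 char='t'
After 3 (gg): row=0 col=0 char='s'
After 4 (j): row=1 col=0 char='z'
After 5 (gg): row=0 col=0 char='s'
After 6 (k): row=0 col=0 char='s'
After 7 (l): row=0 col=1 char='n'
After 8 (h): row=0 col=0 char='s'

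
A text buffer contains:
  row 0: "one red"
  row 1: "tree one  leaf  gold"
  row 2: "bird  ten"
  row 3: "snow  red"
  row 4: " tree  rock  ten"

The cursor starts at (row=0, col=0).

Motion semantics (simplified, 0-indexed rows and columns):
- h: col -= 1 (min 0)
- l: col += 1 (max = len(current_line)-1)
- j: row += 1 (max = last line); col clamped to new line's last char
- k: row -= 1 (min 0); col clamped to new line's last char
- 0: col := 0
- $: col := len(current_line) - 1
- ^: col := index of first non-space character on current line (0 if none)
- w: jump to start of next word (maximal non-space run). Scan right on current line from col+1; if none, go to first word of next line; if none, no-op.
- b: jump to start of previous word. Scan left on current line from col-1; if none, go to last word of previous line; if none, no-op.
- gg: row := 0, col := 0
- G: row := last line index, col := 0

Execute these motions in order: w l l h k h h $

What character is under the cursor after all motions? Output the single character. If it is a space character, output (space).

After 1 (w): row=0 col=4 char='r'
After 2 (l): row=0 col=5 char='e'
After 3 (l): row=0 col=6 char='d'
After 4 (h): row=0 col=5 char='e'
After 5 (k): row=0 col=5 char='e'
After 6 (h): row=0 col=4 char='r'
After 7 (h): row=0 col=3 char='_'
After 8 ($): row=0 col=6 char='d'

Answer: d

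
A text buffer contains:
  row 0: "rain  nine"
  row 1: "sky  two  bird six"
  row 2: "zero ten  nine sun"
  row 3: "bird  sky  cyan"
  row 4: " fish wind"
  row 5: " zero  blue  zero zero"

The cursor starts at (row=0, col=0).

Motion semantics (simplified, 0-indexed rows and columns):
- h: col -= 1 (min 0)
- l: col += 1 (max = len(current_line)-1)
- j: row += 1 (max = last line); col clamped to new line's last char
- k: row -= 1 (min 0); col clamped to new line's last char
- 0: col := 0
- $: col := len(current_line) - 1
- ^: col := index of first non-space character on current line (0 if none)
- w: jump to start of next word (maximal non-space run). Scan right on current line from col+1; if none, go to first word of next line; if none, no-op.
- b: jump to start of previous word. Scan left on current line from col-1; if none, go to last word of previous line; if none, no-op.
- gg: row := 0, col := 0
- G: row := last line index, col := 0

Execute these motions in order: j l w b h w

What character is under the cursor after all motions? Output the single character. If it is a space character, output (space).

Answer: t

Derivation:
After 1 (j): row=1 col=0 char='s'
After 2 (l): row=1 col=1 char='k'
After 3 (w): row=1 col=5 char='t'
After 4 (b): row=1 col=0 char='s'
After 5 (h): row=1 col=0 char='s'
After 6 (w): row=1 col=5 char='t'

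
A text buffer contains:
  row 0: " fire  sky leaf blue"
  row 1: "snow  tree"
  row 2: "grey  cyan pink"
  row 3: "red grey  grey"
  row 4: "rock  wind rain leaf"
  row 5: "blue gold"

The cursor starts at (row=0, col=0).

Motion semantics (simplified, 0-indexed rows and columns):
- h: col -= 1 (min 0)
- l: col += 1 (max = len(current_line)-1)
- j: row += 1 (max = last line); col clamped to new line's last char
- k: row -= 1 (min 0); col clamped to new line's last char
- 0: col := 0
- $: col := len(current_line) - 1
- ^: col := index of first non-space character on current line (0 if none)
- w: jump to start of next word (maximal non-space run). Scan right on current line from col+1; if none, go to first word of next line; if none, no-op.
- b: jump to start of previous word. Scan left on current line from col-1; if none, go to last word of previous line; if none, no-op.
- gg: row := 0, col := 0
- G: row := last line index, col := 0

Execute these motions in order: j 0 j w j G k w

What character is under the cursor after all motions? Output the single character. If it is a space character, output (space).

Answer: w

Derivation:
After 1 (j): row=1 col=0 char='s'
After 2 (0): row=1 col=0 char='s'
After 3 (j): row=2 col=0 char='g'
After 4 (w): row=2 col=6 char='c'
After 5 (j): row=3 col=6 char='e'
After 6 (G): row=5 col=0 char='b'
After 7 (k): row=4 col=0 char='r'
After 8 (w): row=4 col=6 char='w'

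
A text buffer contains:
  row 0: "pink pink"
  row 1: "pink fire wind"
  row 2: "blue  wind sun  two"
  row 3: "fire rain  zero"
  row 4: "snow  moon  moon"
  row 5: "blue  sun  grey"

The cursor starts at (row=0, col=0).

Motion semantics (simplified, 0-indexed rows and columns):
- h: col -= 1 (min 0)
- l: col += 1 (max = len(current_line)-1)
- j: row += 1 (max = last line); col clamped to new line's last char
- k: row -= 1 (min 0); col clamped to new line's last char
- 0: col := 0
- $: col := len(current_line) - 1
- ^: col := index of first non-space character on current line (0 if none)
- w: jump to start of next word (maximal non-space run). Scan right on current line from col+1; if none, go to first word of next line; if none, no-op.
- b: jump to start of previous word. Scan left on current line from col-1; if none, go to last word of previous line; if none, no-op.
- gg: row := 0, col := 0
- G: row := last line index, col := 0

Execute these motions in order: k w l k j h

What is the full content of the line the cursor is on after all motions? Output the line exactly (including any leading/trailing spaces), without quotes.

Answer: pink fire wind

Derivation:
After 1 (k): row=0 col=0 char='p'
After 2 (w): row=0 col=5 char='p'
After 3 (l): row=0 col=6 char='i'
After 4 (k): row=0 col=6 char='i'
After 5 (j): row=1 col=6 char='i'
After 6 (h): row=1 col=5 char='f'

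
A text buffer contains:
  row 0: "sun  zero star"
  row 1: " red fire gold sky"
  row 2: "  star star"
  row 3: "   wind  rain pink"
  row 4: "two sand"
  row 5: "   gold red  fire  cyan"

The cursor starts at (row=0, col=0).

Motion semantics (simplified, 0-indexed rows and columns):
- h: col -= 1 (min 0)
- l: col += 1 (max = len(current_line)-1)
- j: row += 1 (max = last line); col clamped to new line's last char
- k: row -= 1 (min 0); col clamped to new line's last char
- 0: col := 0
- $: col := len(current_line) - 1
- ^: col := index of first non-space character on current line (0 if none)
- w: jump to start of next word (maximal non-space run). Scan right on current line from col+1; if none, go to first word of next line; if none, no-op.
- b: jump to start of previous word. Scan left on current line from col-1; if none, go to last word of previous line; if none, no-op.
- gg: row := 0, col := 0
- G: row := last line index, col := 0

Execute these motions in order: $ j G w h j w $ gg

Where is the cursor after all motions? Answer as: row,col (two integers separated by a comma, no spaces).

Answer: 0,0

Derivation:
After 1 ($): row=0 col=13 char='r'
After 2 (j): row=1 col=13 char='d'
After 3 (G): row=5 col=0 char='_'
After 4 (w): row=5 col=3 char='g'
After 5 (h): row=5 col=2 char='_'
After 6 (j): row=5 col=2 char='_'
After 7 (w): row=5 col=3 char='g'
After 8 ($): row=5 col=22 char='n'
After 9 (gg): row=0 col=0 char='s'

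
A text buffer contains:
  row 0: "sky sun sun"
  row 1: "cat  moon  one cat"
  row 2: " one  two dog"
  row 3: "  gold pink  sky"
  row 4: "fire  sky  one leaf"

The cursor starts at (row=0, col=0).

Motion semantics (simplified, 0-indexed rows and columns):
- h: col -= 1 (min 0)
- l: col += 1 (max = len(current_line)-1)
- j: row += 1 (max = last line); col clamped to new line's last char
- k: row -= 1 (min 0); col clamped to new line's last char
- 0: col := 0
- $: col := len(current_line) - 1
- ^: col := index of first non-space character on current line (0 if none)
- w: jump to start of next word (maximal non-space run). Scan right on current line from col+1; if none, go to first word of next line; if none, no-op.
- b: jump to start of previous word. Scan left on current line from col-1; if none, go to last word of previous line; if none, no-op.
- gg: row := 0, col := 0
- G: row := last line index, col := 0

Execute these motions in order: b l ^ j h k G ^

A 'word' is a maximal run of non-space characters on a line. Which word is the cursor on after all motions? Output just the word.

After 1 (b): row=0 col=0 char='s'
After 2 (l): row=0 col=1 char='k'
After 3 (^): row=0 col=0 char='s'
After 4 (j): row=1 col=0 char='c'
After 5 (h): row=1 col=0 char='c'
After 6 (k): row=0 col=0 char='s'
After 7 (G): row=4 col=0 char='f'
After 8 (^): row=4 col=0 char='f'

Answer: fire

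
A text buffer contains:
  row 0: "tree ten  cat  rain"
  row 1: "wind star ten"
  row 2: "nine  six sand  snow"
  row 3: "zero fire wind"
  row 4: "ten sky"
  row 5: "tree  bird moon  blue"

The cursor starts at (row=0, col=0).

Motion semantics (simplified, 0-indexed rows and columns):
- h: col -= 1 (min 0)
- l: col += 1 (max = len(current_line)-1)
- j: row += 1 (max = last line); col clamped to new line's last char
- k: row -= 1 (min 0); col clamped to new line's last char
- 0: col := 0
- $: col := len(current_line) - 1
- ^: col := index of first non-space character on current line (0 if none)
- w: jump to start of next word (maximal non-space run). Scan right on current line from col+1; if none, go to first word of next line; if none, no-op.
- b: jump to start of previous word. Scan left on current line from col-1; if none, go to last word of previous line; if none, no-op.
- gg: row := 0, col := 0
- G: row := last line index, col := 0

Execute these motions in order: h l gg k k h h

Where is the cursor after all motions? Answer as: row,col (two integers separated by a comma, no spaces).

After 1 (h): row=0 col=0 char='t'
After 2 (l): row=0 col=1 char='r'
After 3 (gg): row=0 col=0 char='t'
After 4 (k): row=0 col=0 char='t'
After 5 (k): row=0 col=0 char='t'
After 6 (h): row=0 col=0 char='t'
After 7 (h): row=0 col=0 char='t'

Answer: 0,0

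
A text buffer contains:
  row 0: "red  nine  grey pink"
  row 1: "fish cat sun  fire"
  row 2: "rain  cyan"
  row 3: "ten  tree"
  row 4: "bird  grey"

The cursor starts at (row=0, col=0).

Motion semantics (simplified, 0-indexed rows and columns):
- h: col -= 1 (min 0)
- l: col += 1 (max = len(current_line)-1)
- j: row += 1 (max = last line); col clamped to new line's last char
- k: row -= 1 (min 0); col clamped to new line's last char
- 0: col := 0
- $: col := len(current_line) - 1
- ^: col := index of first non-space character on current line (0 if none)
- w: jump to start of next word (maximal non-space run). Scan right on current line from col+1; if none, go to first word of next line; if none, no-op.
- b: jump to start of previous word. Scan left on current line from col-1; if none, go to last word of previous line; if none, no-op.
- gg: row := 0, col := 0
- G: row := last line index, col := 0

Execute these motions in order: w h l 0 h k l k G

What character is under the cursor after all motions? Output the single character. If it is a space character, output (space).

Answer: b

Derivation:
After 1 (w): row=0 col=5 char='n'
After 2 (h): row=0 col=4 char='_'
After 3 (l): row=0 col=5 char='n'
After 4 (0): row=0 col=0 char='r'
After 5 (h): row=0 col=0 char='r'
After 6 (k): row=0 col=0 char='r'
After 7 (l): row=0 col=1 char='e'
After 8 (k): row=0 col=1 char='e'
After 9 (G): row=4 col=0 char='b'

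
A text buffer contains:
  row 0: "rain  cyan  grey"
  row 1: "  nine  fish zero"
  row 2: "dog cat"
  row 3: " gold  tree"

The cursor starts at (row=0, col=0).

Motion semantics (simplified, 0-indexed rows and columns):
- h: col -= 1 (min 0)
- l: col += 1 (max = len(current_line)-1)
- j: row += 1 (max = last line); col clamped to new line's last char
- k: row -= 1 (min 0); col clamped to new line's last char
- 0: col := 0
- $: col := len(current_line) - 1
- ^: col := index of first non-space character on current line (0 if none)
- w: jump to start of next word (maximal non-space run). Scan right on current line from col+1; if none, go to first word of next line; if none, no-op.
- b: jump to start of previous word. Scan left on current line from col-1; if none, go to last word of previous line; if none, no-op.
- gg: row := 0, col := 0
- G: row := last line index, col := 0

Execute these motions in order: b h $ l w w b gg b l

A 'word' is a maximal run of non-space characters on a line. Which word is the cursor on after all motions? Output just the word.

Answer: rain

Derivation:
After 1 (b): row=0 col=0 char='r'
After 2 (h): row=0 col=0 char='r'
After 3 ($): row=0 col=15 char='y'
After 4 (l): row=0 col=15 char='y'
After 5 (w): row=1 col=2 char='n'
After 6 (w): row=1 col=8 char='f'
After 7 (b): row=1 col=2 char='n'
After 8 (gg): row=0 col=0 char='r'
After 9 (b): row=0 col=0 char='r'
After 10 (l): row=0 col=1 char='a'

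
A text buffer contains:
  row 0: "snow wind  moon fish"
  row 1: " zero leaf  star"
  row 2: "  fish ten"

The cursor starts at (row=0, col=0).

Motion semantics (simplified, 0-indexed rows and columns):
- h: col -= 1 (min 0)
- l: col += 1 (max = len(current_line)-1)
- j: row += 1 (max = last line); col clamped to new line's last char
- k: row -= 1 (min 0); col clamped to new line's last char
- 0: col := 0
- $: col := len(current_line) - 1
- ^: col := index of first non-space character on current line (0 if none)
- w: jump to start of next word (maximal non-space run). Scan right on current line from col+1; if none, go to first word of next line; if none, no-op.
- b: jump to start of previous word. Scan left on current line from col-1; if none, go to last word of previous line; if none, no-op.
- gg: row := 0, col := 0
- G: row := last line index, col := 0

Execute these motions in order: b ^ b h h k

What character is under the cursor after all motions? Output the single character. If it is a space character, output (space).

After 1 (b): row=0 col=0 char='s'
After 2 (^): row=0 col=0 char='s'
After 3 (b): row=0 col=0 char='s'
After 4 (h): row=0 col=0 char='s'
After 5 (h): row=0 col=0 char='s'
After 6 (k): row=0 col=0 char='s'

Answer: s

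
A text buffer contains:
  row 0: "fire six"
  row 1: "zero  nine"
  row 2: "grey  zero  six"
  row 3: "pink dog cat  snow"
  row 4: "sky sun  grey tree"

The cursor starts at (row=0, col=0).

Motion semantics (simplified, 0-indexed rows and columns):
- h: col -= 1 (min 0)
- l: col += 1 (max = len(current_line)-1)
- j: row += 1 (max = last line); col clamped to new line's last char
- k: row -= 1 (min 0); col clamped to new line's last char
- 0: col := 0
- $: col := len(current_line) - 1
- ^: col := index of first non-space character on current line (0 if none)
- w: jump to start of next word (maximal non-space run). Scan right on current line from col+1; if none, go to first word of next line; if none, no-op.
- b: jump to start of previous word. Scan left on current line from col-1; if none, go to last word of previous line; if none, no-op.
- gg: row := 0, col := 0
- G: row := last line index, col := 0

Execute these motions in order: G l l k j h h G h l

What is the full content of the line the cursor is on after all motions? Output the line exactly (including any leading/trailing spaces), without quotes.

Answer: sky sun  grey tree

Derivation:
After 1 (G): row=4 col=0 char='s'
After 2 (l): row=4 col=1 char='k'
After 3 (l): row=4 col=2 char='y'
After 4 (k): row=3 col=2 char='n'
After 5 (j): row=4 col=2 char='y'
After 6 (h): row=4 col=1 char='k'
After 7 (h): row=4 col=0 char='s'
After 8 (G): row=4 col=0 char='s'
After 9 (h): row=4 col=0 char='s'
After 10 (l): row=4 col=1 char='k'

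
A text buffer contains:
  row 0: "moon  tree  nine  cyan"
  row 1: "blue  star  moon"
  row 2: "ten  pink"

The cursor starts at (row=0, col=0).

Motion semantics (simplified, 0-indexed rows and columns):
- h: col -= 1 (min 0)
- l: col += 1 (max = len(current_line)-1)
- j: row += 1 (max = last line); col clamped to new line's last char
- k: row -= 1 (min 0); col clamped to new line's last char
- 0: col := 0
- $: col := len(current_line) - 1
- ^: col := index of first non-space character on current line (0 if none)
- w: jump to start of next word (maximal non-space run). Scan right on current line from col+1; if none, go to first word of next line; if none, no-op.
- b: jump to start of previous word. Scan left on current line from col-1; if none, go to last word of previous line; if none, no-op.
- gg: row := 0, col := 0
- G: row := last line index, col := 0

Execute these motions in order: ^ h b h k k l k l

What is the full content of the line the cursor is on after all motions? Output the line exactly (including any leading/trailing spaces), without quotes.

Answer: moon  tree  nine  cyan

Derivation:
After 1 (^): row=0 col=0 char='m'
After 2 (h): row=0 col=0 char='m'
After 3 (b): row=0 col=0 char='m'
After 4 (h): row=0 col=0 char='m'
After 5 (k): row=0 col=0 char='m'
After 6 (k): row=0 col=0 char='m'
After 7 (l): row=0 col=1 char='o'
After 8 (k): row=0 col=1 char='o'
After 9 (l): row=0 col=2 char='o'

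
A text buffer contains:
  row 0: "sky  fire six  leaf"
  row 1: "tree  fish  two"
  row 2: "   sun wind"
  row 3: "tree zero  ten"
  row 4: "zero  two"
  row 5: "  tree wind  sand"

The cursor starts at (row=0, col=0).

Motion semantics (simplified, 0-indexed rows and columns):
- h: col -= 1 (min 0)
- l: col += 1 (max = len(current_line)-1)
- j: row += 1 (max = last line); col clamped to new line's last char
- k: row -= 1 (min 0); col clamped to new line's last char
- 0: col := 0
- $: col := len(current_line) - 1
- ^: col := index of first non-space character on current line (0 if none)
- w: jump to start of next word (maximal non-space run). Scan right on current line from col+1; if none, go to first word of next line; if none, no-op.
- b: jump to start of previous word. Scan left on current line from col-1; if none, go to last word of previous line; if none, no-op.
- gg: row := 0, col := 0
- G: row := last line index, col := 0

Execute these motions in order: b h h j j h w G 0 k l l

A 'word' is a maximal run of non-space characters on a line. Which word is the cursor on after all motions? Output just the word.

Answer: zero

Derivation:
After 1 (b): row=0 col=0 char='s'
After 2 (h): row=0 col=0 char='s'
After 3 (h): row=0 col=0 char='s'
After 4 (j): row=1 col=0 char='t'
After 5 (j): row=2 col=0 char='_'
After 6 (h): row=2 col=0 char='_'
After 7 (w): row=2 col=3 char='s'
After 8 (G): row=5 col=0 char='_'
After 9 (0): row=5 col=0 char='_'
After 10 (k): row=4 col=0 char='z'
After 11 (l): row=4 col=1 char='e'
After 12 (l): row=4 col=2 char='r'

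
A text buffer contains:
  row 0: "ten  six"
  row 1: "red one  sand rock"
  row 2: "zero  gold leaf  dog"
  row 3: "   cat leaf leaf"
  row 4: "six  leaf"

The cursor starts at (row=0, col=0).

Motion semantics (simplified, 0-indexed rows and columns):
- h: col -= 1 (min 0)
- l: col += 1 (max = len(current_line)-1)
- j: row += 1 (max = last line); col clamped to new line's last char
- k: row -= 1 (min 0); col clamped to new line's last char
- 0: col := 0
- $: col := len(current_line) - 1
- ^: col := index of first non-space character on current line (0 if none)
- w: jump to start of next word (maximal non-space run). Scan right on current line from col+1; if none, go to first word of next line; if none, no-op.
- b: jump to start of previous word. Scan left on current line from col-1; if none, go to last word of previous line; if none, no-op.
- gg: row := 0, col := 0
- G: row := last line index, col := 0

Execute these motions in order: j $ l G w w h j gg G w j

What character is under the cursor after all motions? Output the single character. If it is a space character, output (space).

Answer: l

Derivation:
After 1 (j): row=1 col=0 char='r'
After 2 ($): row=1 col=17 char='k'
After 3 (l): row=1 col=17 char='k'
After 4 (G): row=4 col=0 char='s'
After 5 (w): row=4 col=5 char='l'
After 6 (w): row=4 col=5 char='l'
After 7 (h): row=4 col=4 char='_'
After 8 (j): row=4 col=4 char='_'
After 9 (gg): row=0 col=0 char='t'
After 10 (G): row=4 col=0 char='s'
After 11 (w): row=4 col=5 char='l'
After 12 (j): row=4 col=5 char='l'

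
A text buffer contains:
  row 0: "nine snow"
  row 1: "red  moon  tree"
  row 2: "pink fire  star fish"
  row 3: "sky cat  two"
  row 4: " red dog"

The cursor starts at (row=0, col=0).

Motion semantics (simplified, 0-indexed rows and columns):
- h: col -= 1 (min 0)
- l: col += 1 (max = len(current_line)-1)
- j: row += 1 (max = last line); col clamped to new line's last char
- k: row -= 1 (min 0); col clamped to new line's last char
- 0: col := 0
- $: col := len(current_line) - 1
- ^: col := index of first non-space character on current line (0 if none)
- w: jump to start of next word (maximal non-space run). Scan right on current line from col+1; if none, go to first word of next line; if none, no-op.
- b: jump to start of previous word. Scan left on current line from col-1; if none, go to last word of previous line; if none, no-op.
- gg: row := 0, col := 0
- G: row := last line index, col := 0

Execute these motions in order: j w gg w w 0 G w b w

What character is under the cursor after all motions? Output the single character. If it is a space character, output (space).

Answer: r

Derivation:
After 1 (j): row=1 col=0 char='r'
After 2 (w): row=1 col=5 char='m'
After 3 (gg): row=0 col=0 char='n'
After 4 (w): row=0 col=5 char='s'
After 5 (w): row=1 col=0 char='r'
After 6 (0): row=1 col=0 char='r'
After 7 (G): row=4 col=0 char='_'
After 8 (w): row=4 col=1 char='r'
After 9 (b): row=3 col=9 char='t'
After 10 (w): row=4 col=1 char='r'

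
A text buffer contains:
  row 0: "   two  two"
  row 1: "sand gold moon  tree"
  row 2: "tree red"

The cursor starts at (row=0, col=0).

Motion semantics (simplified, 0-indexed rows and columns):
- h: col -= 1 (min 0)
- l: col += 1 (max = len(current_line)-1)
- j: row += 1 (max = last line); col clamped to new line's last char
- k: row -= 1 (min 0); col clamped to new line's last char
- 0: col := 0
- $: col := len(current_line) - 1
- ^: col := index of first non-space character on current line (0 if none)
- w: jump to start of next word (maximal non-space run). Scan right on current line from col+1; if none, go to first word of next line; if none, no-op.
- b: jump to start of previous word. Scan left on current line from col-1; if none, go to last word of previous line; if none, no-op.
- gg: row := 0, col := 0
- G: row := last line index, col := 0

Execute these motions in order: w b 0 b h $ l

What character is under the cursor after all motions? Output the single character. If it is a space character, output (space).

Answer: o

Derivation:
After 1 (w): row=0 col=3 char='t'
After 2 (b): row=0 col=3 char='t'
After 3 (0): row=0 col=0 char='_'
After 4 (b): row=0 col=0 char='_'
After 5 (h): row=0 col=0 char='_'
After 6 ($): row=0 col=10 char='o'
After 7 (l): row=0 col=10 char='o'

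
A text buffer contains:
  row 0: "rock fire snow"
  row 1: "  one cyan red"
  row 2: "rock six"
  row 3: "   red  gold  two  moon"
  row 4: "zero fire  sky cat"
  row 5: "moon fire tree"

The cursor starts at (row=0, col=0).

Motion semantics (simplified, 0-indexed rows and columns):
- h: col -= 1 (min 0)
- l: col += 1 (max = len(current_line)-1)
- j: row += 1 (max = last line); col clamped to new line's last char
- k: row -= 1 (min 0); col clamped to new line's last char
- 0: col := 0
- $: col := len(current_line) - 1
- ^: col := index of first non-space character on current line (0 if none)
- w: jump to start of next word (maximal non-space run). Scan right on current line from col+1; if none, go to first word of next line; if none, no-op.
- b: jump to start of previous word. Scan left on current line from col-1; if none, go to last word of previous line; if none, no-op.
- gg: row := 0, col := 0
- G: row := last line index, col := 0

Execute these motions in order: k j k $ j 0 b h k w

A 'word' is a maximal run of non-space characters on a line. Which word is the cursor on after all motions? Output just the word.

Answer: snow

Derivation:
After 1 (k): row=0 col=0 char='r'
After 2 (j): row=1 col=0 char='_'
After 3 (k): row=0 col=0 char='r'
After 4 ($): row=0 col=13 char='w'
After 5 (j): row=1 col=13 char='d'
After 6 (0): row=1 col=0 char='_'
After 7 (b): row=0 col=10 char='s'
After 8 (h): row=0 col=9 char='_'
After 9 (k): row=0 col=9 char='_'
After 10 (w): row=0 col=10 char='s'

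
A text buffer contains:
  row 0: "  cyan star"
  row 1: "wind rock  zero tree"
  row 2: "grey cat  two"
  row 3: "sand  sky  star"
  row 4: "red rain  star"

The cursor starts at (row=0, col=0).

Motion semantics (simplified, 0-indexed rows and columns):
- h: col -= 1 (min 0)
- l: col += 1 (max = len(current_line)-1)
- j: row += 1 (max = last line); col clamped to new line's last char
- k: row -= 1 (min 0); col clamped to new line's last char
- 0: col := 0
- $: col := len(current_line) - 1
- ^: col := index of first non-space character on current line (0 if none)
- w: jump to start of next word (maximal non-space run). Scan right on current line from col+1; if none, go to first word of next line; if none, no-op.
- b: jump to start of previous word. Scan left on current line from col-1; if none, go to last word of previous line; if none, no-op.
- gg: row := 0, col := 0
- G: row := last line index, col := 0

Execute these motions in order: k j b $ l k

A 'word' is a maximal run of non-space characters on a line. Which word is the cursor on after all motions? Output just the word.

Answer: star

Derivation:
After 1 (k): row=0 col=0 char='_'
After 2 (j): row=1 col=0 char='w'
After 3 (b): row=0 col=7 char='s'
After 4 ($): row=0 col=10 char='r'
After 5 (l): row=0 col=10 char='r'
After 6 (k): row=0 col=10 char='r'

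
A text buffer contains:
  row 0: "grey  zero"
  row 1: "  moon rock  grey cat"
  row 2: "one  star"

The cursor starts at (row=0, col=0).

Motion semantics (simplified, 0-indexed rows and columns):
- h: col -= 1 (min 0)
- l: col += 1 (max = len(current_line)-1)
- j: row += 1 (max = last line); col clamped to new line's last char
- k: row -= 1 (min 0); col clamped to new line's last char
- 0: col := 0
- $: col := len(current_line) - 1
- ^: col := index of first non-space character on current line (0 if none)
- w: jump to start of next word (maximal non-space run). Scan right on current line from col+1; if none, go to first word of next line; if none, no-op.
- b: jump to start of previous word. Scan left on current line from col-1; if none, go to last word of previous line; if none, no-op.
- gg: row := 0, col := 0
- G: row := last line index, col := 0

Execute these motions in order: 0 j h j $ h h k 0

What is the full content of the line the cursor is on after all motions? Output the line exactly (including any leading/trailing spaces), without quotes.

Answer:   moon rock  grey cat

Derivation:
After 1 (0): row=0 col=0 char='g'
After 2 (j): row=1 col=0 char='_'
After 3 (h): row=1 col=0 char='_'
After 4 (j): row=2 col=0 char='o'
After 5 ($): row=2 col=8 char='r'
After 6 (h): row=2 col=7 char='a'
After 7 (h): row=2 col=6 char='t'
After 8 (k): row=1 col=6 char='_'
After 9 (0): row=1 col=0 char='_'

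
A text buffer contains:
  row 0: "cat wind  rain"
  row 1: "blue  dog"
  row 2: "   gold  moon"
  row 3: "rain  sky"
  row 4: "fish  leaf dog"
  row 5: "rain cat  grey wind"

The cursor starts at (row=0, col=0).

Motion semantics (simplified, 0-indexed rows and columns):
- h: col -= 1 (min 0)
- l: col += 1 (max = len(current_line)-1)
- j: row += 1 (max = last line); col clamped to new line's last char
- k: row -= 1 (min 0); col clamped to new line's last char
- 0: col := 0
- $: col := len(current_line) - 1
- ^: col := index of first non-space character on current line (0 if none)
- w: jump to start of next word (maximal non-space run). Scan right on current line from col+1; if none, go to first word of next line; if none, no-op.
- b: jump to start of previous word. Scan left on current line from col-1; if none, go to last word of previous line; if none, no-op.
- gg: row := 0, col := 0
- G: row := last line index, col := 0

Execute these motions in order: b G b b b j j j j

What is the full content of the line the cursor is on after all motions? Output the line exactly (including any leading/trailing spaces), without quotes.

Answer: rain cat  grey wind

Derivation:
After 1 (b): row=0 col=0 char='c'
After 2 (G): row=5 col=0 char='r'
After 3 (b): row=4 col=11 char='d'
After 4 (b): row=4 col=6 char='l'
After 5 (b): row=4 col=0 char='f'
After 6 (j): row=5 col=0 char='r'
After 7 (j): row=5 col=0 char='r'
After 8 (j): row=5 col=0 char='r'
After 9 (j): row=5 col=0 char='r'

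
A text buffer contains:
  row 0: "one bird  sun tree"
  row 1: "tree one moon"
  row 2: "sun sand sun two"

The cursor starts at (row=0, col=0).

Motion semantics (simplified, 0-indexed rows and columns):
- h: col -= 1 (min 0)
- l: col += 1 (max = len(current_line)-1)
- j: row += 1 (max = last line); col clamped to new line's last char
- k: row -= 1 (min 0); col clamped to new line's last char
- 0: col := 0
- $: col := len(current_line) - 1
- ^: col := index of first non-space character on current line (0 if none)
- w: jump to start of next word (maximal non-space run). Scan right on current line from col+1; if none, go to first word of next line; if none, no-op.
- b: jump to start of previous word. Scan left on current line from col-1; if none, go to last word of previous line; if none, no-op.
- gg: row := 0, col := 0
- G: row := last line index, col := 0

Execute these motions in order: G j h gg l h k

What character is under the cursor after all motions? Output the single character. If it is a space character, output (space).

After 1 (G): row=2 col=0 char='s'
After 2 (j): row=2 col=0 char='s'
After 3 (h): row=2 col=0 char='s'
After 4 (gg): row=0 col=0 char='o'
After 5 (l): row=0 col=1 char='n'
After 6 (h): row=0 col=0 char='o'
After 7 (k): row=0 col=0 char='o'

Answer: o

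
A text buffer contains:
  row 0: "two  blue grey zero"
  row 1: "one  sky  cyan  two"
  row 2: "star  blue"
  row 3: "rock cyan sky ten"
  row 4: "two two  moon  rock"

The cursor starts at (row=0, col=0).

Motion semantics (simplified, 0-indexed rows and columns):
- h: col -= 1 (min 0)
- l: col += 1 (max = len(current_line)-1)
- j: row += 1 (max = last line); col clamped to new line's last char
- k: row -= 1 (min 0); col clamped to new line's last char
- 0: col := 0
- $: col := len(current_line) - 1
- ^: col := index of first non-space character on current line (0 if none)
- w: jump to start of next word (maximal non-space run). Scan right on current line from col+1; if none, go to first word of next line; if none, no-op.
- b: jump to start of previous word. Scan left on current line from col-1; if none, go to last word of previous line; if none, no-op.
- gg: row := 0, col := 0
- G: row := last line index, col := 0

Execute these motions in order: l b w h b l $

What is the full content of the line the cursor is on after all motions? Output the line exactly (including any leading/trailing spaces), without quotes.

Answer: two  blue grey zero

Derivation:
After 1 (l): row=0 col=1 char='w'
After 2 (b): row=0 col=0 char='t'
After 3 (w): row=0 col=5 char='b'
After 4 (h): row=0 col=4 char='_'
After 5 (b): row=0 col=0 char='t'
After 6 (l): row=0 col=1 char='w'
After 7 ($): row=0 col=18 char='o'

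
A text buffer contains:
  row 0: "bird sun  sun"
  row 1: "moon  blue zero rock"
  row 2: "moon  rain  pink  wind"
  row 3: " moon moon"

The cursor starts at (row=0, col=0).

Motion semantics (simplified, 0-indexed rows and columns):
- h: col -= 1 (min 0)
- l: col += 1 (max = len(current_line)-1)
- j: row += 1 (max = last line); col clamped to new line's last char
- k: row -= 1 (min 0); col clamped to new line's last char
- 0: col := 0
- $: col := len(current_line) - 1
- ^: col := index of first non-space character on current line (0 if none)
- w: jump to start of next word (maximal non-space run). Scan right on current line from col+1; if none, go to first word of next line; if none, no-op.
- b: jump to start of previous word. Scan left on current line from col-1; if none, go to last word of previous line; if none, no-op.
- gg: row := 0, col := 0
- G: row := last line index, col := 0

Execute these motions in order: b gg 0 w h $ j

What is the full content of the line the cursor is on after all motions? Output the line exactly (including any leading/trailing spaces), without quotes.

After 1 (b): row=0 col=0 char='b'
After 2 (gg): row=0 col=0 char='b'
After 3 (0): row=0 col=0 char='b'
After 4 (w): row=0 col=5 char='s'
After 5 (h): row=0 col=4 char='_'
After 6 ($): row=0 col=12 char='n'
After 7 (j): row=1 col=12 char='e'

Answer: moon  blue zero rock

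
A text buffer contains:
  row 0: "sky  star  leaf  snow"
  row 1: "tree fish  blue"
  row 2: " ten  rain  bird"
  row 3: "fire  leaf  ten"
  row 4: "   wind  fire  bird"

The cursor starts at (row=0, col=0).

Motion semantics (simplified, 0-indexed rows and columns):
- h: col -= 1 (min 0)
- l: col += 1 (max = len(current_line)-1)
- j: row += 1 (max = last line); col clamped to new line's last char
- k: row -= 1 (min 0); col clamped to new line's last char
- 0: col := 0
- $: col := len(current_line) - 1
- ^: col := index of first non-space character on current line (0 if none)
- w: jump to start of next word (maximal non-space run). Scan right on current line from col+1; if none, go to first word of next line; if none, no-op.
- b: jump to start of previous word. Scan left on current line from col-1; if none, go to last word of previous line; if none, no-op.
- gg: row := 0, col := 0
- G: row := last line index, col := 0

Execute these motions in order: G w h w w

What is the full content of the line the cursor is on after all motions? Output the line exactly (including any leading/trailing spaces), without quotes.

Answer:    wind  fire  bird

Derivation:
After 1 (G): row=4 col=0 char='_'
After 2 (w): row=4 col=3 char='w'
After 3 (h): row=4 col=2 char='_'
After 4 (w): row=4 col=3 char='w'
After 5 (w): row=4 col=9 char='f'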